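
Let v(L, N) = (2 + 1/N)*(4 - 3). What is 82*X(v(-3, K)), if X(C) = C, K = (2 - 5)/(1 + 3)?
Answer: 164/3 ≈ 54.667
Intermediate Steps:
K = -¾ (K = -3/4 = -3*¼ = -¾ ≈ -0.75000)
v(L, N) = 2 + 1/N (v(L, N) = (2 + 1/N)*1 = 2 + 1/N)
82*X(v(-3, K)) = 82*(2 + 1/(-¾)) = 82*(2 - 4/3) = 82*(⅔) = 164/3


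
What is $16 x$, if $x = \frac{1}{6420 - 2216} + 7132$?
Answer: $\frac{119931716}{1051} \approx 1.1411 \cdot 10^{5}$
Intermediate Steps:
$x = \frac{29982929}{4204}$ ($x = \frac{1}{4204} + 7132 = \frac{29982929}{4204} \approx 7132.0$)
$16 x = 16 \cdot \frac{29982929}{4204} = \frac{119931716}{1051}$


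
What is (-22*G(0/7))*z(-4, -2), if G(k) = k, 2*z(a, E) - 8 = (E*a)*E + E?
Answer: 0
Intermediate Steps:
z(a, E) = 4 + E/2 + a*E²/2 (z(a, E) = 4 + ((E*a)*E + E)/2 = 4 + (a*E² + E)/2 = 4 + (E + a*E²)/2 = 4 + (E/2 + a*E²/2) = 4 + E/2 + a*E²/2)
(-22*G(0/7))*z(-4, -2) = (-0/7)*(4 + (½)*(-2) + (½)*(-4)*(-2)²) = (-0/7)*(4 - 1 + (½)*(-4)*4) = (-22*0)*(4 - 1 - 8) = 0*(-5) = 0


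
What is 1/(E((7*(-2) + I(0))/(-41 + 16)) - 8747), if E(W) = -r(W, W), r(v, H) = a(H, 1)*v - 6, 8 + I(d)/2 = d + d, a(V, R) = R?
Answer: -5/43711 ≈ -0.00011439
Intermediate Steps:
I(d) = -16 + 4*d (I(d) = -16 + 2*(d + d) = -16 + 2*(2*d) = -16 + 4*d)
r(v, H) = -6 + v (r(v, H) = 1*v - 6 = v - 6 = -6 + v)
E(W) = 6 - W (E(W) = -(-6 + W) = 6 - W)
1/(E((7*(-2) + I(0))/(-41 + 16)) - 8747) = 1/((6 - (7*(-2) + (-16 + 4*0))/(-41 + 16)) - 8747) = 1/((6 - (-14 + (-16 + 0))/(-25)) - 8747) = 1/((6 - (-14 - 16)*(-1)/25) - 8747) = 1/((6 - (-30)*(-1)/25) - 8747) = 1/((6 - 1*6/5) - 8747) = 1/((6 - 6/5) - 8747) = 1/(24/5 - 8747) = 1/(-43711/5) = -5/43711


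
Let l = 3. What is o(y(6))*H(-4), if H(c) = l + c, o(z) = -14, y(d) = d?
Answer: 14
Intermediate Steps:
H(c) = 3 + c
o(y(6))*H(-4) = -14*(3 - 4) = -14*(-1) = 14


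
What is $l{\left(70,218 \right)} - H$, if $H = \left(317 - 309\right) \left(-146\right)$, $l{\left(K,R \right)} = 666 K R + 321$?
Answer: $10164649$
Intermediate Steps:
$l{\left(K,R \right)} = 321 + 666 K R$ ($l{\left(K,R \right)} = 666 K R + 321 = 321 + 666 K R$)
$H = -1168$ ($H = 8 \left(-146\right) = -1168$)
$l{\left(70,218 \right)} - H = \left(321 + 666 \cdot 70 \cdot 218\right) - -1168 = \left(321 + 10163160\right) + 1168 = 10163481 + 1168 = 10164649$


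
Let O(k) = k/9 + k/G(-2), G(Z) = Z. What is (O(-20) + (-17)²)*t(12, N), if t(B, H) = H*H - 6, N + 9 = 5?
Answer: 26710/9 ≈ 2967.8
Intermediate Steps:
N = -4 (N = -9 + 5 = -4)
t(B, H) = -6 + H² (t(B, H) = H² - 6 = -6 + H²)
O(k) = -7*k/18 (O(k) = k/9 + k/(-2) = k*(⅑) + k*(-½) = k/9 - k/2 = -7*k/18)
(O(-20) + (-17)²)*t(12, N) = (-7/18*(-20) + (-17)²)*(-6 + (-4)²) = (70/9 + 289)*(-6 + 16) = (2671/9)*10 = 26710/9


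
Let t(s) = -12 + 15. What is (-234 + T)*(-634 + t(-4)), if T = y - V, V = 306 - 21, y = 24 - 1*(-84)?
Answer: 259341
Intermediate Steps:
y = 108 (y = 24 + 84 = 108)
V = 285
t(s) = 3
T = -177 (T = 108 - 1*285 = 108 - 285 = -177)
(-234 + T)*(-634 + t(-4)) = (-234 - 177)*(-634 + 3) = -411*(-631) = 259341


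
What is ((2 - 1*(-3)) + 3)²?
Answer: 64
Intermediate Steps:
((2 - 1*(-3)) + 3)² = ((2 + 3) + 3)² = (5 + 3)² = 8² = 64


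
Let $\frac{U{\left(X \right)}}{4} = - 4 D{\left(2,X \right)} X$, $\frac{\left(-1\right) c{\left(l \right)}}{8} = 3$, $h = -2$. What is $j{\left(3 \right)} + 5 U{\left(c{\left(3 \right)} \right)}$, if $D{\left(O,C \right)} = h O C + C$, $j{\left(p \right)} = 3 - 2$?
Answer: $138241$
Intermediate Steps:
$j{\left(p \right)} = 1$ ($j{\left(p \right)} = 3 - 2 = 1$)
$c{\left(l \right)} = -24$ ($c{\left(l \right)} = \left(-8\right) 3 = -24$)
$D{\left(O,C \right)} = C - 2 C O$ ($D{\left(O,C \right)} = - 2 O C + C = - 2 C O + C = C - 2 C O$)
$U{\left(X \right)} = 48 X^{2}$ ($U{\left(X \right)} = 4 - 4 X \left(1 - 4\right) X = 4 - 4 X \left(-3\right) X = 4 - 4 \left(- 3 X\right) X = 4 \cdot 12 X X = 4 \cdot 12 X^{2} = 48 X^{2}$)
$j{\left(3 \right)} + 5 U{\left(c{\left(3 \right)} \right)} = 1 + 5 \cdot 48 \left(-24\right)^{2} = 1 + 5 \cdot 48 \cdot 576 = 1 + 5 \cdot 27648 = 1 + 138240 = 138241$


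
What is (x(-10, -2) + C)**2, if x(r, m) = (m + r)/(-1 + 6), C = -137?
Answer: 485809/25 ≈ 19432.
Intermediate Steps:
x(r, m) = m/5 + r/5 (x(r, m) = (m + r)/5 = (m + r)*(1/5) = m/5 + r/5)
(x(-10, -2) + C)**2 = (((1/5)*(-2) + (1/5)*(-10)) - 137)**2 = ((-2/5 - 2) - 137)**2 = (-12/5 - 137)**2 = (-697/5)**2 = 485809/25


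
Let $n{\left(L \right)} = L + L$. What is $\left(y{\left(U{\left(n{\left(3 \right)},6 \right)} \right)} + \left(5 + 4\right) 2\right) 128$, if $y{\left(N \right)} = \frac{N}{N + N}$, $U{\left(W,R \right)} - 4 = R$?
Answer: $2368$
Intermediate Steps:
$n{\left(L \right)} = 2 L$
$U{\left(W,R \right)} = 4 + R$
$y{\left(N \right)} = \frac{1}{2}$ ($y{\left(N \right)} = \frac{N}{2 N} = \frac{1}{2 N} N = \frac{1}{2}$)
$\left(y{\left(U{\left(n{\left(3 \right)},6 \right)} \right)} + \left(5 + 4\right) 2\right) 128 = \left(\frac{1}{2} + \left(5 + 4\right) 2\right) 128 = \left(\frac{1}{2} + 9 \cdot 2\right) 128 = \left(\frac{1}{2} + 18\right) 128 = \frac{37}{2} \cdot 128 = 2368$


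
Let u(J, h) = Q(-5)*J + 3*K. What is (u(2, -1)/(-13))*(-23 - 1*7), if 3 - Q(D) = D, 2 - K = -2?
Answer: 840/13 ≈ 64.615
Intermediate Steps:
K = 4 (K = 2 - 1*(-2) = 2 + 2 = 4)
Q(D) = 3 - D
u(J, h) = 12 + 8*J (u(J, h) = (3 - 1*(-5))*J + 3*4 = (3 + 5)*J + 12 = 8*J + 12 = 12 + 8*J)
(u(2, -1)/(-13))*(-23 - 1*7) = ((12 + 8*2)/(-13))*(-23 - 1*7) = ((12 + 16)*(-1/13))*(-23 - 7) = (28*(-1/13))*(-30) = -28/13*(-30) = 840/13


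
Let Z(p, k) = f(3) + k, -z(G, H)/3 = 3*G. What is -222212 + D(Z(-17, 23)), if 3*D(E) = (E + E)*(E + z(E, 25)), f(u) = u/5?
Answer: -16888684/75 ≈ -2.2518e+5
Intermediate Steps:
f(u) = u/5 (f(u) = u*(⅕) = u/5)
z(G, H) = -9*G
Z(p, k) = ⅗ + k (Z(p, k) = (⅕)*3 + k = ⅗ + k)
D(E) = -16*E²/3 (D(E) = ((E + E)*(E - 9*E))/3 = ((2*E)*(-8*E))/3 = (-16*E²)/3 = -16*E²/3)
-222212 + D(Z(-17, 23)) = -222212 - 16*(⅗ + 23)²/3 = -222212 - 16*(118/5)²/3 = -222212 - 16/3*13924/25 = -222212 - 222784/75 = -16888684/75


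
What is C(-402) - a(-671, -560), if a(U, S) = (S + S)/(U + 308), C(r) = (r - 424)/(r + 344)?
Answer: 117439/10527 ≈ 11.156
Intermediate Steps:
C(r) = (-424 + r)/(344 + r)
a(U, S) = 2*S/(308 + U) (a(U, S) = (2*S)/(308 + U) = 2*S/(308 + U))
C(-402) - a(-671, -560) = (-424 - 402)/(344 - 402) - 2*(-560)/(308 - 671) = -826/(-58) - 2*(-560)/(-363) = -1/58*(-826) - 2*(-560)*(-1)/363 = 413/29 - 1*1120/363 = 413/29 - 1120/363 = 117439/10527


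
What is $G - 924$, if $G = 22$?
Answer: $-902$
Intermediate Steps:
$G - 924 = 22 - 924 = -902$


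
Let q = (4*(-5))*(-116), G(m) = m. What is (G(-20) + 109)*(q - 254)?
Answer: 183874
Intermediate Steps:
q = 2320 (q = -20*(-116) = 2320)
(G(-20) + 109)*(q - 254) = (-20 + 109)*(2320 - 254) = 89*2066 = 183874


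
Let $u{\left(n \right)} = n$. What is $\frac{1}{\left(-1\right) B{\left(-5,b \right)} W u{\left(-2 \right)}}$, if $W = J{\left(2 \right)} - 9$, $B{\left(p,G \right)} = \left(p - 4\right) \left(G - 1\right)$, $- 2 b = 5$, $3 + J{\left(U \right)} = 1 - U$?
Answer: $- \frac{1}{819} \approx -0.001221$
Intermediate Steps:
$J{\left(U \right)} = -2 - U$ ($J{\left(U \right)} = -3 - \left(-1 + U\right) = -2 - U$)
$b = - \frac{5}{2}$ ($b = \left(- \frac{1}{2}\right) 5 = - \frac{5}{2} \approx -2.5$)
$B{\left(p,G \right)} = \left(-1 + G\right) \left(-4 + p\right)$ ($B{\left(p,G \right)} = \left(-4 + p\right) \left(-1 + G\right) = \left(-1 + G\right) \left(-4 + p\right)$)
$W = -13$ ($W = \left(-2 - 2\right) - 9 = -4 - 9 = -13$)
$\frac{1}{\left(-1\right) B{\left(-5,b \right)} W u{\left(-2 \right)}} = \frac{1}{\left(-1\right) \left(4 - -5 - -10 - - \frac{25}{2}\right) \left(-13\right) \left(-2\right)} = \frac{1}{\left(-1\right) \left(4 + 5 + 10 + \frac{25}{2}\right) \left(-13\right) \left(-2\right)} = \frac{1}{\left(-1\right) \frac{63}{2} \left(-13\right) \left(-2\right)} = \frac{1}{\left(-1\right) \left(\left(- \frac{819}{2}\right) \left(-2\right)\right)} = \frac{1}{\left(-1\right) 819} = \frac{1}{-819} = - \frac{1}{819}$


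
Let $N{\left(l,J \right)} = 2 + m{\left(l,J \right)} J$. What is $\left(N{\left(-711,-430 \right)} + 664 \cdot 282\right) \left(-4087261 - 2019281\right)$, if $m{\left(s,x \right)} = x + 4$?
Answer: $-2262046353060$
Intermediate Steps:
$m{\left(s,x \right)} = 4 + x$
$N{\left(l,J \right)} = 2 + J \left(4 + J\right)$ ($N{\left(l,J \right)} = 2 + \left(4 + J\right) J = 2 + J \left(4 + J\right)$)
$\left(N{\left(-711,-430 \right)} + 664 \cdot 282\right) \left(-4087261 - 2019281\right) = \left(\left(2 - 430 \left(4 - 430\right)\right) + 664 \cdot 282\right) \left(-4087261 - 2019281\right) = \left(\left(2 - -183180\right) + 187248\right) \left(-6106542\right) = \left(\left(2 + 183180\right) + 187248\right) \left(-6106542\right) = \left(183182 + 187248\right) \left(-6106542\right) = 370430 \left(-6106542\right) = -2262046353060$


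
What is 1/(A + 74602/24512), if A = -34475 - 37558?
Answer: -12256/882799147 ≈ -1.3883e-5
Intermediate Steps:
A = -72033
1/(A + 74602/24512) = 1/(-72033 + 74602/24512) = 1/(-72033 + 74602*(1/24512)) = 1/(-72033 + 37301/12256) = 1/(-882799147/12256) = -12256/882799147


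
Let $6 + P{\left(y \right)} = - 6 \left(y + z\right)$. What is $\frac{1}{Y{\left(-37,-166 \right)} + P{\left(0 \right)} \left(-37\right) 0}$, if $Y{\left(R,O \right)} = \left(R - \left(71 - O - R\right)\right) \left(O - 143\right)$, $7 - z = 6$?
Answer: $\frac{1}{96099} \approx 1.0406 \cdot 10^{-5}$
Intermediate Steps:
$z = 1$ ($z = 7 - 6 = 1$)
$P{\left(y \right)} = -12 - 6 y$ ($P{\left(y \right)} = -6 - 6 \left(y + 1\right) = -6 - 6 \left(1 + y\right) = -6 - \left(6 + 6 y\right) = -12 - 6 y$)
$Y{\left(R,O \right)} = \left(-143 + O\right) \left(-71 + O + 2 R\right)$ ($Y{\left(R,O \right)} = \left(R - \left(71 - O - R\right)\right) \left(-143 + O\right) = \left(R + \left(-71 + O + R\right)\right) \left(-143 + O\right) = \left(-71 + O + 2 R\right) \left(-143 + O\right) = \left(-143 + O\right) \left(-71 + O + 2 R\right)$)
$\frac{1}{Y{\left(-37,-166 \right)} + P{\left(0 \right)} \left(-37\right) 0} = \frac{1}{\left(10153 + \left(-166\right)^{2} - -10582 - -35524 + 2 \left(-166\right) \left(-37\right)\right) + \left(-12 - 0\right) \left(-37\right) 0} = \frac{1}{\left(10153 + 27556 + 10582 + 35524 + 12284\right) + \left(-12 + 0\right) \left(-37\right) 0} = \frac{1}{96099 + \left(-12\right) \left(-37\right) 0} = \frac{1}{96099 + 444 \cdot 0} = \frac{1}{96099 + 0} = \frac{1}{96099}$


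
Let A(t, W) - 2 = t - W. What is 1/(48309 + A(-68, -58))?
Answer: 1/48301 ≈ 2.0704e-5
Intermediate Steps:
A(t, W) = 2 + t - W (A(t, W) = 2 + (t - W) = 2 + t - W)
1/(48309 + A(-68, -58)) = 1/(48309 + (2 - 68 - 1*(-58))) = 1/(48309 + (2 - 68 + 58)) = 1/(48309 - 8) = 1/48301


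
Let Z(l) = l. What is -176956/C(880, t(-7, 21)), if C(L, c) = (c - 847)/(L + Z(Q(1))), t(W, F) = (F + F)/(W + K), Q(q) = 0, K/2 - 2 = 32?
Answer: 1899799616/10325 ≈ 1.8400e+5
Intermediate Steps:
K = 68 (K = 4 + 2*32 = 4 + 64 = 68)
t(W, F) = 2*F/(68 + W) (t(W, F) = (F + F)/(W + 68) = (2*F)/(68 + W) = 2*F/(68 + W))
C(L, c) = (-847 + c)/L (C(L, c) = (c - 847)/(L + 0) = (-847 + c)/L)
-176956/C(880, t(-7, 21)) = -176956*880/(-847 + 2*21/(68 - 7)) = -176956*880/(-847 + 2*21/61) = -176956*880/(-847 + 2*21*(1/61)) = -176956*880/(-847 + 42/61) = -176956/((1/880)*(-51625/61)) = -176956/(-10325/10736) = -176956*(-10736/10325) = 1899799616/10325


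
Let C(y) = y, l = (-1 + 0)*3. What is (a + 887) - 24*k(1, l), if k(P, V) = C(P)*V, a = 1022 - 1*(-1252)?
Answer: 3233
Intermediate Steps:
l = -3 (l = -1*3 = -3)
a = 2274 (a = 1022 + 1252 = 2274)
k(P, V) = P*V
(a + 887) - 24*k(1, l) = (2274 + 887) - 24*(-3) = 3161 - 24*(-3) = 3161 + 72 = 3233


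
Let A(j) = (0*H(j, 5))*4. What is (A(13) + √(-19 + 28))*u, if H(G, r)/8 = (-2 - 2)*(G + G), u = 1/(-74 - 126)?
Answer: -3/200 ≈ -0.015000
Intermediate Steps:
u = -1/200 (u = 1/(-200) = -1/200 ≈ -0.0050000)
H(G, r) = -64*G (H(G, r) = 8*((-2 - 2)*(G + G)) = 8*(-8*G) = -64*G)
A(j) = 0 (A(j) = (0*(-64*j))*4 = 0*4 = 0)
(A(13) + √(-19 + 28))*u = (0 + √(-19 + 28))*(-1/200) = (0 + √9)*(-1/200) = (0 + 3)*(-1/200) = 3*(-1/200) = -3/200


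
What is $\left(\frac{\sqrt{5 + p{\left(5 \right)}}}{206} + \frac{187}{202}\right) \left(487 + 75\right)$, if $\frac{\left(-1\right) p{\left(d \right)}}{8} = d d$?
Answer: $\frac{52547}{101} + \frac{281 i \sqrt{195}}{103} \approx 520.27 + 38.097 i$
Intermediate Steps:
$p{\left(d \right)} = - 8 d^{2}$ ($p{\left(d \right)} = - 8 d d = - 8 d^{2}$)
$\left(\frac{\sqrt{5 + p{\left(5 \right)}}}{206} + \frac{187}{202}\right) \left(487 + 75\right) = \left(\frac{\sqrt{5 - 8 \cdot 5^{2}}}{206} + \frac{187}{202}\right) \left(487 + 75\right) = \left(\sqrt{5 - 200} \cdot \frac{1}{206} + 187 \cdot \frac{1}{202}\right) 562 = \left(\sqrt{5 - 200} \cdot \frac{1}{206} + \frac{187}{202}\right) 562 = \left(\sqrt{-195} \cdot \frac{1}{206} + \frac{187}{202}\right) 562 = \left(i \sqrt{195} \cdot \frac{1}{206} + \frac{187}{202}\right) 562 = \left(\frac{i \sqrt{195}}{206} + \frac{187}{202}\right) 562 = \left(\frac{187}{202} + \frac{i \sqrt{195}}{206}\right) 562 = \frac{52547}{101} + \frac{281 i \sqrt{195}}{103}$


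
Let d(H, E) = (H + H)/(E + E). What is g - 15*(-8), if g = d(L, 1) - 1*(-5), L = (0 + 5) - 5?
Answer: 125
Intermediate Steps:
L = 0 (L = 5 - 5 = 0)
d(H, E) = H/E (d(H, E) = (2*H)/((2*E)) = (2*H)*(1/(2*E)) = H/E)
g = 5 (g = 0/1 - 1*(-5) = 0*1 + 5 = 0 + 5 = 5)
g - 15*(-8) = 5 - 15*(-8) = 5 + 120 = 125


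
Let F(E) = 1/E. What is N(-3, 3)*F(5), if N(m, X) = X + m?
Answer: 0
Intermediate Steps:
N(-3, 3)*F(5) = (3 - 3)/5 = 0*(1/5) = 0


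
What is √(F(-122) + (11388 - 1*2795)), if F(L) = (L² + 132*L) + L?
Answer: √7251 ≈ 85.153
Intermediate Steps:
F(L) = L² + 133*L
√(F(-122) + (11388 - 1*2795)) = √(-122*(133 - 122) + (11388 - 1*2795)) = √(-122*11 + (11388 - 2795)) = √(-1342 + 8593) = √7251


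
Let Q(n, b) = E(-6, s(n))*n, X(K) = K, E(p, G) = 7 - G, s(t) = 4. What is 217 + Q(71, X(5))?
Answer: 430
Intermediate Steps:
Q(n, b) = 3*n (Q(n, b) = (7 - 1*4)*n = (7 - 4)*n = 3*n)
217 + Q(71, X(5)) = 217 + 3*71 = 217 + 213 = 430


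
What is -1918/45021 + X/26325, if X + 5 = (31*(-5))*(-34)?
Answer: 35431/225105 ≈ 0.15740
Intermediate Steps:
X = 5265 (X = -5 + (31*(-5))*(-34) = -5 - 155*(-34) = -5 + 5270 = 5265)
-1918/45021 + X/26325 = -1918/45021 + 5265/26325 = -1918*1/45021 + 5265*(1/26325) = -1918/45021 + ⅕ = 35431/225105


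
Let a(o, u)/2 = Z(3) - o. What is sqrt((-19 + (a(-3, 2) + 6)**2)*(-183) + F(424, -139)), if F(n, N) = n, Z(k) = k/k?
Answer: I*sqrt(31967) ≈ 178.79*I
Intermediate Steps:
Z(k) = 1
a(o, u) = 2 - 2*o (a(o, u) = 2*(1 - o) = 2 - 2*o)
sqrt((-19 + (a(-3, 2) + 6)**2)*(-183) + F(424, -139)) = sqrt((-19 + ((2 - 2*(-3)) + 6)**2)*(-183) + 424) = sqrt((-19 + ((2 + 6) + 6)**2)*(-183) + 424) = sqrt((-19 + (8 + 6)**2)*(-183) + 424) = sqrt((-19 + 14**2)*(-183) + 424) = sqrt((-19 + 196)*(-183) + 424) = sqrt(177*(-183) + 424) = sqrt(-32391 + 424) = sqrt(-31967) = I*sqrt(31967)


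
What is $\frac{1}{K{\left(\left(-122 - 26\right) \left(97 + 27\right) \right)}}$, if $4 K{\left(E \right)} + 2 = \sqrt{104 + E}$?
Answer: $- \frac{2}{4563} - \frac{2 i \sqrt{4562}}{4563} \approx -0.00043831 - 0.029604 i$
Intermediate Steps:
$K{\left(E \right)} = - \frac{1}{2} + \frac{\sqrt{104 + E}}{4}$
$\frac{1}{K{\left(\left(-122 - 26\right) \left(97 + 27\right) \right)}} = \frac{1}{- \frac{1}{2} + \frac{\sqrt{104 + \left(-122 - 26\right) \left(97 + 27\right)}}{4}} = \frac{1}{- \frac{1}{2} + \frac{\sqrt{104 - 18352}}{4}} = \frac{1}{- \frac{1}{2} + \frac{\sqrt{-18248}}{4}} = \frac{1}{- \frac{1}{2} + \frac{2 i \sqrt{4562}}{4}} = \frac{1}{- \frac{1}{2} + \frac{i \sqrt{4562}}{2}}$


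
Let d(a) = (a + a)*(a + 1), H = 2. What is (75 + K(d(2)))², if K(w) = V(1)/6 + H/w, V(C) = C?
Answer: 51076/9 ≈ 5675.1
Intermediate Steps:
d(a) = 2*a*(1 + a) (d(a) = (2*a)*(1 + a) = 2*a*(1 + a))
K(w) = ⅙ + 2/w (K(w) = 1/6 + 2/w = 1*(⅙) + 2/w = ⅙ + 2/w)
(75 + K(d(2)))² = (75 + (12 + 2*2*(1 + 2))/(6*((2*2*(1 + 2)))))² = (75 + (12 + 2*2*3)/(6*((2*2*3))))² = (75 + (⅙)*(12 + 12)/12)² = (75 + (⅙)*(1/12)*24)² = (75 + ⅓)² = (226/3)² = 51076/9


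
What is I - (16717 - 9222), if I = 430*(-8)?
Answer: -10935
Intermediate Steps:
I = -3440
I - (16717 - 9222) = -3440 - (16717 - 9222) = -3440 - 1*7495 = -3440 - 7495 = -10935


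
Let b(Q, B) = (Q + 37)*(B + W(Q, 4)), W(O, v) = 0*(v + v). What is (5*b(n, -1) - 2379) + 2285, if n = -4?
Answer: -259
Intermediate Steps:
W(O, v) = 0 (W(O, v) = 0*(2*v) = 0)
b(Q, B) = B*(37 + Q) (b(Q, B) = (Q + 37)*(B + 0) = (37 + Q)*B = B*(37 + Q))
(5*b(n, -1) - 2379) + 2285 = (5*(-(37 - 4)) - 2379) + 2285 = (5*(-1*33) - 2379) + 2285 = (5*(-33) - 2379) + 2285 = (-165 - 2379) + 2285 = -2544 + 2285 = -259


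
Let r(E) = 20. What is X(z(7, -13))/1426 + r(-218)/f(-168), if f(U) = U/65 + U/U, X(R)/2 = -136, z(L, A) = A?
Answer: -940908/73439 ≈ -12.812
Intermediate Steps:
X(R) = -272 (X(R) = 2*(-136) = -272)
f(U) = 1 + U/65 (f(U) = U*(1/65) + 1 = U/65 + 1 = 1 + U/65)
X(z(7, -13))/1426 + r(-218)/f(-168) = -272/1426 + 20/(1 + (1/65)*(-168)) = -272*1/1426 + 20/(1 - 168/65) = -136/713 + 20/(-103/65) = -136/713 + 20*(-65/103) = -136/713 - 1300/103 = -940908/73439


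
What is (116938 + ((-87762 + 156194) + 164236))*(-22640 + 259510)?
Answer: 82811173220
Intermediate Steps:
(116938 + ((-87762 + 156194) + 164236))*(-22640 + 259510) = (116938 + (68432 + 164236))*236870 = (116938 + 232668)*236870 = 349606*236870 = 82811173220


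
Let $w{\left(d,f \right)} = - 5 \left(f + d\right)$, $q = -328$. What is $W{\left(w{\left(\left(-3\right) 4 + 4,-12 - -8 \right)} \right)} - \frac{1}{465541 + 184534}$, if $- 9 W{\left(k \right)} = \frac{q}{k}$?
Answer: $\frac{10661203}{17552025} \approx 0.60741$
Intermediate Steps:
$w{\left(d,f \right)} = - 5 d - 5 f$ ($w{\left(d,f \right)} = - 5 \left(d + f\right) = - 5 d - 5 f$)
$W{\left(k \right)} = \frac{328}{9 k}$ ($W{\left(k \right)} = - \frac{\left(-328\right) \frac{1}{k}}{9} = \frac{328}{9 k}$)
$W{\left(w{\left(\left(-3\right) 4 + 4,-12 - -8 \right)} \right)} - \frac{1}{465541 + 184534} = \frac{328}{9 \left(- 5 \left(\left(-3\right) 4 + 4\right) - 5 \left(-12 - -8\right)\right)} - \frac{1}{465541 + 184534} = \frac{328}{9 \left(- 5 \left(-12 + 4\right) - 5 \left(-12 + 8\right)\right)} - \frac{1}{650075} = \frac{328}{9 \left(\left(-5\right) \left(-8\right) - -20\right)} - \frac{1}{650075} = \frac{328}{9 \left(40 + 20\right)} - \frac{1}{650075} = \frac{328}{9 \cdot 60} - \frac{1}{650075} = \frac{328}{9} \cdot \frac{1}{60} - \frac{1}{650075} = \frac{82}{135} - \frac{1}{650075} = \frac{10661203}{17552025}$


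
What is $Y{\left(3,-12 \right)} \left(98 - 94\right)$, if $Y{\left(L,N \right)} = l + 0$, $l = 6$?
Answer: $24$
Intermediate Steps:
$Y{\left(L,N \right)} = 6$ ($Y{\left(L,N \right)} = 6 + 0 = 6$)
$Y{\left(3,-12 \right)} \left(98 - 94\right) = 6 \left(98 - 94\right) = 6 \cdot 4 = 24$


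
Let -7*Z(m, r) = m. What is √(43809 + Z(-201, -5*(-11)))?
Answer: 12*√14917/7 ≈ 209.37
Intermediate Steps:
Z(m, r) = -m/7
√(43809 + Z(-201, -5*(-11))) = √(43809 - ⅐*(-201)) = √(43809 + 201/7) = √(306864/7) = 12*√14917/7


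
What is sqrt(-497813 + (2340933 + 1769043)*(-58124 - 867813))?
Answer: 5*I*sqrt(152223173813) ≈ 1.9508e+6*I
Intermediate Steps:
sqrt(-497813 + (2340933 + 1769043)*(-58124 - 867813)) = sqrt(-497813 + 4109976*(-925937)) = sqrt(-497813 - 3805578847512) = sqrt(-3805579345325) = 5*I*sqrt(152223173813)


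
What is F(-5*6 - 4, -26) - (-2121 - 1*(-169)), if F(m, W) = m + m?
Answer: 1884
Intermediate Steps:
F(m, W) = 2*m
F(-5*6 - 4, -26) - (-2121 - 1*(-169)) = 2*(-5*6 - 4) - (-2121 - 1*(-169)) = 2*(-30 - 4) - (-2121 + 169) = 2*(-34) - 1*(-1952) = -68 + 1952 = 1884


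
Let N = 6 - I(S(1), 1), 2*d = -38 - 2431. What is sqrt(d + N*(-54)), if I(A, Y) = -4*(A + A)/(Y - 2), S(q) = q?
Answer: I*sqrt(4506)/2 ≈ 33.563*I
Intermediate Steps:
I(A, Y) = -8*A/(-2 + Y) (I(A, Y) = -4*2*A/(-2 + Y) = -8*A/(-2 + Y))
d = -2469/2 (d = (-38 - 2431)/2 = (1/2)*(-2469) = -2469/2 ≈ -1234.5)
N = -2 (N = 6 - (-8)/(-2 + 1) = 6 - (-8)/(-1) = 6 - (-8)*(-1) = 6 - 1*8 = 6 - 8 = -2)
sqrt(d + N*(-54)) = sqrt(-2469/2 - 2*(-54)) = sqrt(-2469/2 + 108) = sqrt(-2253/2) = I*sqrt(4506)/2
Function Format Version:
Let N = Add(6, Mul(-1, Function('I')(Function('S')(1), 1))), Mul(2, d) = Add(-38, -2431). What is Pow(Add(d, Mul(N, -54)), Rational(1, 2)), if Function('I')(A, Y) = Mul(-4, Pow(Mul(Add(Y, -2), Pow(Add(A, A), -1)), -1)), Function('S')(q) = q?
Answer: Mul(Rational(1, 2), I, Pow(4506, Rational(1, 2))) ≈ Mul(33.563, I)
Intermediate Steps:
Function('I')(A, Y) = Mul(-8, A, Pow(Add(-2, Y), -1)) (Function('I')(A, Y) = Mul(-4, Pow(Mul(Add(-2, Y), Pow(Mul(2, A), -1)), -1)) = Mul(-4, Pow(Mul(Add(-2, Y), Mul(Rational(1, 2), Pow(A, -1))), -1)) = Mul(-4, Pow(Mul(Rational(1, 2), Pow(A, -1), Add(-2, Y)), -1)) = Mul(-4, Mul(2, A, Pow(Add(-2, Y), -1))) = Mul(-8, A, Pow(Add(-2, Y), -1)))
d = Rational(-2469, 2) (d = Mul(Rational(1, 2), Add(-38, -2431)) = Mul(Rational(1, 2), -2469) = Rational(-2469, 2) ≈ -1234.5)
N = -2 (N = Add(6, Mul(-1, Mul(-8, 1, Pow(Add(-2, 1), -1)))) = Add(6, Mul(-1, Mul(-8, 1, Pow(-1, -1)))) = Add(6, Mul(-1, Mul(-8, 1, -1))) = Add(6, Mul(-1, 8)) = Add(6, -8) = -2)
Pow(Add(d, Mul(N, -54)), Rational(1, 2)) = Pow(Add(Rational(-2469, 2), Mul(-2, -54)), Rational(1, 2)) = Pow(Add(Rational(-2469, 2), 108), Rational(1, 2)) = Pow(Rational(-2253, 2), Rational(1, 2)) = Mul(Rational(1, 2), I, Pow(4506, Rational(1, 2)))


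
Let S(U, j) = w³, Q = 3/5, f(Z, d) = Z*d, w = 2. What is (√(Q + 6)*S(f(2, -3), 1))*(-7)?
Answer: -56*√165/5 ≈ -143.87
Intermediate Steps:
Q = ⅗ (Q = 3*(⅕) = ⅗ ≈ 0.60000)
S(U, j) = 8 (S(U, j) = 2³ = 8)
(√(Q + 6)*S(f(2, -3), 1))*(-7) = (√(⅗ + 6)*8)*(-7) = (√(33/5)*8)*(-7) = ((√165/5)*8)*(-7) = (8*√165/5)*(-7) = -56*√165/5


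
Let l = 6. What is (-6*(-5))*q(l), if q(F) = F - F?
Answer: 0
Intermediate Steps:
q(F) = 0
(-6*(-5))*q(l) = -6*(-5)*0 = 30*0 = 0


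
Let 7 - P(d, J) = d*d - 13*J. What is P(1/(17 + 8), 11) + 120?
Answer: 168749/625 ≈ 270.00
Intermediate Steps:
P(d, J) = 7 - d² + 13*J (P(d, J) = 7 - (d*d - 13*J) = 7 - (d² - 13*J) = 7 + (-d² + 13*J) = 7 - d² + 13*J)
P(1/(17 + 8), 11) + 120 = (7 - (1/(17 + 8))² + 13*11) + 120 = (7 - (1/25)² + 143) + 120 = (7 - 1*1/625 + 143) + 120 = (7 - 1/625 + 143) + 120 = 93749/625 + 120 = 168749/625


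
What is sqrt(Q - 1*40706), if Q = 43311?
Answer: sqrt(2605) ≈ 51.039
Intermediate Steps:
sqrt(Q - 1*40706) = sqrt(43311 - 1*40706) = sqrt(43311 - 40706) = sqrt(2605)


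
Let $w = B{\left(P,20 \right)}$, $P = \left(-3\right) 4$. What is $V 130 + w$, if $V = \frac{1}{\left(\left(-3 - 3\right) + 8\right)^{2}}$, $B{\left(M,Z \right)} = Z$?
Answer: $\frac{105}{2} \approx 52.5$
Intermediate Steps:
$P = -12$
$V = \frac{1}{4}$ ($V = \frac{1}{\left(-6 + 8\right)^{2}} = \frac{1}{2^{2}} = \frac{1}{4} \approx 0.25$)
$w = 20$
$V 130 + w = \frac{1}{4} \cdot 130 + 20 = \frac{65}{2} + 20 = \frac{105}{2}$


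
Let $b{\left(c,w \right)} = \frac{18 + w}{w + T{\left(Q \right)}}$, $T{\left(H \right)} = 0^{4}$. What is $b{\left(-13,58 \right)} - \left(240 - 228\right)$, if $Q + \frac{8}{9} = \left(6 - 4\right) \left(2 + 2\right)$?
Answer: $- \frac{310}{29} \approx -10.69$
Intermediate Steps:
$Q = \frac{64}{9}$ ($Q = - \frac{8}{9} + \left(6 - 4\right) \left(2 + 2\right) = - \frac{8}{9} + \left(6 - 4\right) 4 = - \frac{8}{9} + 2 \cdot 4 = - \frac{8}{9} + 8 = \frac{64}{9} \approx 7.1111$)
$T{\left(H \right)} = 0$
$b{\left(c,w \right)} = \frac{18 + w}{w}$ ($b{\left(c,w \right)} = \frac{18 + w}{w + 0} = \frac{18 + w}{w}$)
$b{\left(-13,58 \right)} - \left(240 - 228\right) = \frac{18 + 58}{58} - \left(240 - 228\right) = \frac{1}{58} \cdot 76 - \left(240 - 228\right) = \frac{38}{29} - 12 = - \frac{310}{29}$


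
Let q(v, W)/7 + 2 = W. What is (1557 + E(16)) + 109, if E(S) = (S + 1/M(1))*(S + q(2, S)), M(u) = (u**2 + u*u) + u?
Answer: 3528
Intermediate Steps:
q(v, W) = -14 + 7*W
M(u) = u + 2*u**2 (M(u) = (u**2 + u**2) + u = 2*u**2 + u = u + 2*u**2)
E(S) = (-14 + 8*S)*(1/3 + S) (E(S) = (S + 1/(1*(1 + 2*1)))*(S + (-14 + 7*S)) = (S + 1/(1*(1 + 2)))*(-14 + 8*S) = (S + 1/(1*3))*(-14 + 8*S) = (S + 1/3)*(-14 + 8*S) = (1/3 + S)*(-14 + 8*S) = (-14 + 8*S)*(1/3 + S))
(1557 + E(16)) + 109 = (1557 + (-14/3 + 8*16**2 - 34/3*16)) + 109 = (1557 + (-14/3 + 8*256 - 544/3)) + 109 = (1557 + (-14/3 + 2048 - 544/3)) + 109 = (1557 + 1862) + 109 = 3419 + 109 = 3528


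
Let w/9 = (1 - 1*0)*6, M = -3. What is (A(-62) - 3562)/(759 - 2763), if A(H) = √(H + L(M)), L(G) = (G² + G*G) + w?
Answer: 1781/1002 - √10/2004 ≈ 1.7759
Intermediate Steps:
w = 54 (w = 9*((1 - 1*0)*6) = 9*((1 + 0)*6) = 9*(1*6) = 9*6 = 54)
L(G) = 54 + 2*G² (L(G) = (G² + G*G) + 54 = (G² + G²) + 54 = 2*G² + 54 = 54 + 2*G²)
A(H) = √(72 + H) (A(H) = √(H + (54 + 2*(-3)²)) = √(H + (54 + 2*9)) = √(H + (54 + 18)) = √(H + 72) = √(72 + H))
(A(-62) - 3562)/(759 - 2763) = (√(72 - 62) - 3562)/(759 - 2763) = (√10 - 3562)/(-2004) = (-3562 + √10)*(-1/2004) = 1781/1002 - √10/2004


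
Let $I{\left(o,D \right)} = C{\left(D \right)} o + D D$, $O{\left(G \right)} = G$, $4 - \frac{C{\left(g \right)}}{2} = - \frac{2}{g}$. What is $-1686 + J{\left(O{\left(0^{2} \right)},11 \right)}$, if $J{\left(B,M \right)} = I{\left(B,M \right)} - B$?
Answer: $-1565$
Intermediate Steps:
$C{\left(g \right)} = 8 + \frac{4}{g}$ ($C{\left(g \right)} = 8 - 2 \left(- \frac{2}{g}\right) = 8 + \frac{4}{g}$)
$I{\left(o,D \right)} = D^{2} + o \left(8 + \frac{4}{D}\right)$ ($I{\left(o,D \right)} = \left(8 + \frac{4}{D}\right) o + D D = o \left(8 + \frac{4}{D}\right) + D^{2} = D^{2} + o \left(8 + \frac{4}{D}\right)$)
$J{\left(B,M \right)} = M^{2} + 7 B + \frac{4 B}{M}$ ($J{\left(B,M \right)} = \left(M^{2} + 8 B + \frac{4 B}{M}\right) - B = M^{2} + 7 B + \frac{4 B}{M}$)
$-1686 + J{\left(O{\left(0^{2} \right)},11 \right)} = -1686 + \left(11^{2} + 7 \cdot 0^{2} + \frac{4 \cdot 0^{2}}{11}\right) = -1686 + \left(121 + 7 \cdot 0 + 4 \cdot 0 \cdot \frac{1}{11}\right) = -1686 + \left(121 + 0 + 0\right) = -1686 + 121 = -1565$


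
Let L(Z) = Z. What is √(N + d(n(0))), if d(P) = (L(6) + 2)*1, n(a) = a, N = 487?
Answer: 3*√55 ≈ 22.249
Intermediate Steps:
d(P) = 8 (d(P) = (6 + 2)*1 = 8*1 = 8)
√(N + d(n(0))) = √(487 + 8) = √495 = 3*√55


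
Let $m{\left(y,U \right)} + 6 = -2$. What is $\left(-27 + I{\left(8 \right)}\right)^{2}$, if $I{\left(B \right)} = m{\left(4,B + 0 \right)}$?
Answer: $1225$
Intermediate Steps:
$m{\left(y,U \right)} = -8$ ($m{\left(y,U \right)} = -6 - 2 = -8$)
$I{\left(B \right)} = -8$
$\left(-27 + I{\left(8 \right)}\right)^{2} = \left(-27 - 8\right)^{2} = \left(-35\right)^{2} = 1225$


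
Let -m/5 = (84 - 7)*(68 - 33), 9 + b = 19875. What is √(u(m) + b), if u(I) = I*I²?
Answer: I*√2446731527009 ≈ 1.5642e+6*I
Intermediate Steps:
b = 19866 (b = -9 + 19875 = 19866)
m = -13475 (m = -5*(84 - 7)*(68 - 33) = -385*35 = -5*2695 = -13475)
u(I) = I³
√(u(m) + b) = √((-13475)³ + 19866) = √(-2446731546875 + 19866) = √(-2446731527009) = I*√2446731527009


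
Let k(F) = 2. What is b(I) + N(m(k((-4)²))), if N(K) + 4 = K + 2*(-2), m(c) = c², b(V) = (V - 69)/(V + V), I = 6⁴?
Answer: -3047/864 ≈ -3.5266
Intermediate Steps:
I = 1296
b(V) = (-69 + V)/(2*V) (b(V) = (-69 + V)/((2*V)) = (-69 + V)*(1/(2*V)) = (-69 + V)/(2*V))
N(K) = -8 + K (N(K) = -4 + (K + 2*(-2)) = -4 + (K - 4) = -4 + (-4 + K) = -8 + K)
b(I) + N(m(k((-4)²))) = (½)*(-69 + 1296)/1296 + (-8 + 2²) = (½)*(1/1296)*1227 + (-8 + 4) = 409/864 - 4 = -3047/864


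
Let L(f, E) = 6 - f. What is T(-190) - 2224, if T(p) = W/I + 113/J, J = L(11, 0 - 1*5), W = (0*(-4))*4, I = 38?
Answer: -11233/5 ≈ -2246.6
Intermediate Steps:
W = 0 (W = 0*4 = 0)
J = -5 (J = 6 - 1*11 = 6 - 11 = -5)
T(p) = -113/5 (T(p) = 0/38 + 113/(-5) = 0*(1/38) + 113*(-⅕) = 0 - 113/5 = -113/5)
T(-190) - 2224 = -113/5 - 2224 = -11233/5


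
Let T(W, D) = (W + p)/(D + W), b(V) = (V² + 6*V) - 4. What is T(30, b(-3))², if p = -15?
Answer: 225/289 ≈ 0.77855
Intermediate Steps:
b(V) = -4 + V² + 6*V
T(W, D) = (-15 + W)/(D + W) (T(W, D) = (W - 15)/(D + W) = (-15 + W)/(D + W))
T(30, b(-3))² = ((-15 + 30)/((-4 + (-3)² + 6*(-3)) + 30))² = (15/((-4 + 9 - 18) + 30))² = (15/(-13 + 30))² = (15/17)² = 225/289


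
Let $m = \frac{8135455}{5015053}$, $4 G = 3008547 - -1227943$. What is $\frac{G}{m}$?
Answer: $\frac{2124622188397}{3254182} \approx 6.5289 \cdot 10^{5}$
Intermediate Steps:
$G = \frac{2118245}{2}$ ($G = \frac{3008547 - -1227943}{4} = \frac{3008547 + 1227943}{4} = \frac{1}{4} \cdot 4236490 = \frac{2118245}{2} \approx 1.0591 \cdot 10^{6}$)
$m = \frac{8135455}{5015053}$ ($m = 8135455 \cdot \frac{1}{5015053} = \frac{8135455}{5015053} \approx 1.6222$)
$\frac{G}{m} = \frac{2118245}{2 \cdot \frac{8135455}{5015053}} = \frac{2118245}{2} \cdot \frac{5015053}{8135455} = \frac{2124622188397}{3254182}$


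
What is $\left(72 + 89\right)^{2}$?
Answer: $25921$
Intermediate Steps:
$\left(72 + 89\right)^{2} = 161^{2} = 25921$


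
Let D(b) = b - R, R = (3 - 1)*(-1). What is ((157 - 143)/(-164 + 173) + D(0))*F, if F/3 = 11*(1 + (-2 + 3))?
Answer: 704/3 ≈ 234.67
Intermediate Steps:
F = 66 (F = 3*(11*(1 + (-2 + 3))) = 3*(11*(1 + 1)) = 3*(11*2) = 3*22 = 66)
R = -2 (R = 2*(-1) = -2)
D(b) = 2 + b (D(b) = b - 1*(-2) = b + 2 = 2 + b)
((157 - 143)/(-164 + 173) + D(0))*F = ((157 - 143)/(-164 + 173) + (2 + 0))*66 = (14/9 + 2)*66 = (32/9)*66 = 704/3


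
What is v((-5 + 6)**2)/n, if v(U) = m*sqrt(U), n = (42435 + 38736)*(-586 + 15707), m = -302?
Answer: -302/1227386691 ≈ -2.4605e-7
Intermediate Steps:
n = 1227386691 (n = 81171*15121 = 1227386691)
v(U) = -302*sqrt(U)
v((-5 + 6)**2)/n = -302*sqrt((-5 + 6)**2)/1227386691 = -302*sqrt(1**2)*(1/1227386691) = -302*sqrt(1)*(1/1227386691) = -302*1*(1/1227386691) = -302*1/1227386691 = -302/1227386691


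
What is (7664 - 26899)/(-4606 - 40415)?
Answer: 19235/45021 ≈ 0.42725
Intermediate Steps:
(7664 - 26899)/(-4606 - 40415) = -19235/(-45021) = -19235*(-1/45021) = 19235/45021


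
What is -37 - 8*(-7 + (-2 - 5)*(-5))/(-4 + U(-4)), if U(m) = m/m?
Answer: 113/3 ≈ 37.667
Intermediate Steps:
U(m) = 1
-37 - 8*(-7 + (-2 - 5)*(-5))/(-4 + U(-4)) = -37 - 8*(-7 + (-2 - 5)*(-5))/(-4 + 1) = -37 - 8*(-7 - 7*(-5))/(-3) = -37 - 8*(-7 + 35)*(-1)/3 = -37 - 224*(-1)/3 = -37 - 8*(-28/3) = -37 + 224/3 = 113/3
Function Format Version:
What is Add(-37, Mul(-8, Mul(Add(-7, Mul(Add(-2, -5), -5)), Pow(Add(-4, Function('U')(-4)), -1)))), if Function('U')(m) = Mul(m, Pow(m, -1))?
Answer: Rational(113, 3) ≈ 37.667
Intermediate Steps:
Function('U')(m) = 1
Add(-37, Mul(-8, Mul(Add(-7, Mul(Add(-2, -5), -5)), Pow(Add(-4, Function('U')(-4)), -1)))) = Add(-37, Mul(-8, Mul(Add(-7, Mul(Add(-2, -5), -5)), Pow(Add(-4, 1), -1)))) = Add(-37, Mul(-8, Mul(Add(-7, Mul(-7, -5)), Pow(-3, -1)))) = Add(-37, Mul(-8, Mul(Add(-7, 35), Rational(-1, 3)))) = Add(-37, Mul(-8, Mul(28, Rational(-1, 3)))) = Add(-37, Mul(-8, Rational(-28, 3))) = Add(-37, Rational(224, 3)) = Rational(113, 3)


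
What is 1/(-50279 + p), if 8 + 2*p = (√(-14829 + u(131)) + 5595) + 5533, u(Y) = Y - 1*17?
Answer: -178876/7999170559 - 6*I*√1635/7999170559 ≈ -2.2362e-5 - 3.0329e-8*I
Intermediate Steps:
u(Y) = -17 + Y (u(Y) = Y - 17 = -17 + Y)
p = 5560 + 3*I*√1635/2 (p = -4 + ((√(-14829 + (-17 + 131)) + 5595) + 5533)/2 = -4 + ((√(-14829 + 114) + 5595) + 5533)/2 = -4 + ((√(-14715) + 5595) + 5533)/2 = -4 + ((3*I*√1635 + 5595) + 5533)/2 = -4 + ((5595 + 3*I*√1635) + 5533)/2 = -4 + (11128 + 3*I*√1635)/2 = -4 + (5564 + 3*I*√1635/2) = 5560 + 3*I*√1635/2 ≈ 5560.0 + 60.653*I)
1/(-50279 + p) = 1/(-50279 + (5560 + 3*I*√1635/2)) = 1/(-44719 + 3*I*√1635/2)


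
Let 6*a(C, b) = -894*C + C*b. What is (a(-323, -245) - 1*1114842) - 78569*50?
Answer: -29891855/6 ≈ -4.9820e+6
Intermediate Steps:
a(C, b) = -149*C + C*b/6 (a(C, b) = (-894*C + C*b)/6 = -149*C + C*b/6)
(a(-323, -245) - 1*1114842) - 78569*50 = ((1/6)*(-323)*(-894 - 245) - 1*1114842) - 78569*50 = ((1/6)*(-323)*(-1139) - 1114842) - 1*3928450 = (367897/6 - 1114842) - 3928450 = -6321155/6 - 3928450 = -29891855/6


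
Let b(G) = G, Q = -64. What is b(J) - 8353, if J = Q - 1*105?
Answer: -8522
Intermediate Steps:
J = -169 (J = -64 - 1*105 = -64 - 105 = -169)
b(J) - 8353 = -169 - 8353 = -8522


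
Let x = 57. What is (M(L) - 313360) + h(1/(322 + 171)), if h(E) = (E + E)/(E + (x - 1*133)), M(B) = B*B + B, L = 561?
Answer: 72011572/37467 ≈ 1922.0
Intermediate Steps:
M(B) = B + B² (M(B) = B² + B = B + B²)
h(E) = 2*E/(-76 + E) (h(E) = (E + E)/(E + (57 - 1*133)) = (2*E)/(E + (57 - 133)) = (2*E)/(E - 76) = (2*E)/(-76 + E) = 2*E/(-76 + E))
(M(L) - 313360) + h(1/(322 + 171)) = (561*(1 + 561) - 313360) + 2/((322 + 171)*(-76 + 1/(322 + 171))) = (561*562 - 313360) + 2/(493*(-76 + 1/493)) = (315282 - 313360) + 2*(1/493)/(-76 + 1/493) = 1922 + 2*(1/493)/(-37467/493) = 1922 + 2*(1/493)*(-493/37467) = 1922 - 2/37467 = 72011572/37467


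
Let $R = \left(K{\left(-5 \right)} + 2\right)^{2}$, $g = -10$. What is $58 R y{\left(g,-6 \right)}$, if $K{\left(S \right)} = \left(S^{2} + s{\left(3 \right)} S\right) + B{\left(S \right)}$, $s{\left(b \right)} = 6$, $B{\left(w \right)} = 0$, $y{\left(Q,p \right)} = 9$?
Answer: $4698$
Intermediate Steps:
$K{\left(S \right)} = S^{2} + 6 S$ ($K{\left(S \right)} = \left(S^{2} + 6 S\right) + 0 = S^{2} + 6 S$)
$R = 9$ ($R = \left(- 5 \left(6 - 5\right) + 2\right)^{2} = \left(\left(-5\right) 1 + 2\right)^{2} = \left(-5 + 2\right)^{2} = \left(-3\right)^{2} = 9$)
$58 R y{\left(g,-6 \right)} = 58 \cdot 9 \cdot 9 = 522 \cdot 9 = 4698$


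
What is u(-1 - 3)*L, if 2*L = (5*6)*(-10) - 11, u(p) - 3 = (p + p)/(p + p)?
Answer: -622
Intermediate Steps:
u(p) = 4 (u(p) = 3 + (p + p)/(p + p) = 3 + (2*p)/((2*p)) = 3 + (2*p)*(1/(2*p)) = 3 + 1 = 4)
L = -311/2 (L = ((5*6)*(-10) - 11)/2 = (30*(-10) - 11)/2 = (-300 - 11)/2 = (½)*(-311) = -311/2 ≈ -155.50)
u(-1 - 3)*L = 4*(-311/2) = -622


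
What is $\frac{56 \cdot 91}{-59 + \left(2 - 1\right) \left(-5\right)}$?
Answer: $- \frac{637}{8} \approx -79.625$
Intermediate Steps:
$\frac{56 \cdot 91}{-59 + \left(2 - 1\right) \left(-5\right)} = \frac{5096}{-59 + 1 \left(-5\right)} = \frac{5096}{-59 - 5} = \frac{5096}{-64} = 5096 \left(- \frac{1}{64}\right) = - \frac{637}{8}$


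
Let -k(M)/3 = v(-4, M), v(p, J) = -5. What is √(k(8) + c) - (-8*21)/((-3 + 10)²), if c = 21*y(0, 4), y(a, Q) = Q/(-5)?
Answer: 24/7 + 3*I*√5/5 ≈ 3.4286 + 1.3416*I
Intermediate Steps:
y(a, Q) = -Q/5 (y(a, Q) = Q*(-⅕) = -Q/5)
k(M) = 15 (k(M) = -3*(-5) = 15)
c = -84/5 (c = 21*(-⅕*4) = 21*(-⅘) = -84/5 ≈ -16.800)
√(k(8) + c) - (-8*21)/((-3 + 10)²) = √(15 - 84/5) - (-8*21)/((-3 + 10)²) = √(-9/5) - (-168)/(7²) = 3*I*√5/5 - (-168)/49 = 3*I*√5/5 - 1*(-24/7) = 3*I*√5/5 + 24/7 = 24/7 + 3*I*√5/5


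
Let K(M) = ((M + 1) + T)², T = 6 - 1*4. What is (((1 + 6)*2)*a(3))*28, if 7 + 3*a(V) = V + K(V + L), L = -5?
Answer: -392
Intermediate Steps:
T = 2 (T = 6 - 4 = 2)
K(M) = (3 + M)² (K(M) = ((M + 1) + 2)² = ((1 + M) + 2)² = (3 + M)²)
a(V) = -7/3 + V/3 + (-2 + V)²/3 (a(V) = -7/3 + (V + (3 + (V - 5))²)/3 = -7/3 + (V + (3 + (-5 + V))²)/3 = -7/3 + (V + (-2 + V)²)/3 = -7/3 + (V/3 + (-2 + V)²/3) = -7/3 + V/3 + (-2 + V)²/3)
(((1 + 6)*2)*a(3))*28 = (((1 + 6)*2)*(-1 - 1*3 + (⅓)*3²))*28 = ((7*2)*(-1 - 3 + (⅓)*9))*28 = (14*(-1 - 3 + 3))*28 = (14*(-1))*28 = -14*28 = -392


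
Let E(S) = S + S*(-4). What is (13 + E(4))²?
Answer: 1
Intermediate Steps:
E(S) = -3*S (E(S) = S - 4*S = -3*S)
(13 + E(4))² = (13 - 3*4)² = (13 - 12)² = 1² = 1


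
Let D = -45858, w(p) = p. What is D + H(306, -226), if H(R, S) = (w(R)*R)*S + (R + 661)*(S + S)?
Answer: -21644678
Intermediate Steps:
H(R, S) = S*R**2 + 2*S*(661 + R) (H(R, S) = (R*R)*S + (R + 661)*(S + S) = R**2*S + (661 + R)*(2*S) = S*R**2 + 2*S*(661 + R))
D + H(306, -226) = -45858 - 226*(1322 + 306**2 + 2*306) = -45858 - 226*(1322 + 93636 + 612) = -45858 - 226*95570 = -45858 - 21598820 = -21644678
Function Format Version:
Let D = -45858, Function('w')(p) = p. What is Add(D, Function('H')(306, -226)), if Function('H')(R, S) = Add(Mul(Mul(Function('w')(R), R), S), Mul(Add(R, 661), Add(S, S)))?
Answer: -21644678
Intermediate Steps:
Function('H')(R, S) = Add(Mul(S, Pow(R, 2)), Mul(2, S, Add(661, R))) (Function('H')(R, S) = Add(Mul(Mul(R, R), S), Mul(Add(R, 661), Add(S, S))) = Add(Mul(Pow(R, 2), S), Mul(Add(661, R), Mul(2, S))) = Add(Mul(S, Pow(R, 2)), Mul(2, S, Add(661, R))))
Add(D, Function('H')(306, -226)) = Add(-45858, Mul(-226, Add(1322, Pow(306, 2), Mul(2, 306)))) = Add(-45858, Mul(-226, Add(1322, 93636, 612))) = Add(-45858, Mul(-226, 95570)) = Add(-45858, -21598820) = -21644678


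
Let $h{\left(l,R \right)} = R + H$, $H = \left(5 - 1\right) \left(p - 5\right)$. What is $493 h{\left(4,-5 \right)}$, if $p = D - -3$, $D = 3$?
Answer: $-493$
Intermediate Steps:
$p = 6$ ($p = 3 - -3 = 3 + 3 = 6$)
$H = 4$ ($H = \left(5 - 1\right) \left(6 - 5\right) = 4 \cdot 1 = 4$)
$h{\left(l,R \right)} = 4 + R$ ($h{\left(l,R \right)} = R + 4 = 4 + R$)
$493 h{\left(4,-5 \right)} = 493 \left(4 - 5\right) = 493 \left(-1\right) = -493$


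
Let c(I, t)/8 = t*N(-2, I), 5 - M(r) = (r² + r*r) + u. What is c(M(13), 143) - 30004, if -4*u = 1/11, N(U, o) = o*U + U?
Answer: 729560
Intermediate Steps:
N(U, o) = U + U*o (N(U, o) = U*o + U = U + U*o)
u = -1/44 (u = -¼/11 = -¼*1/11 = -1/44 ≈ -0.022727)
M(r) = 221/44 - 2*r² (M(r) = 5 - ((r² + r*r) - 1/44) = 5 - ((r² + r²) - 1/44) = 5 - (2*r² - 1/44) = 5 - (-1/44 + 2*r²) = 5 + (1/44 - 2*r²) = 221/44 - 2*r²)
c(I, t) = 8*t*(-2 - 2*I) (c(I, t) = 8*(t*(-2*(1 + I))) = 8*(t*(-2 - 2*I)) = 8*t*(-2 - 2*I))
c(M(13), 143) - 30004 = 16*143*(-1 - (221/44 - 2*13²)) - 30004 = 16*143*(-1 - (221/44 - 2*169)) - 30004 = 16*143*(-1 - (221/44 - 338)) - 30004 = 16*143*(-1 - 1*(-14651/44)) - 30004 = 16*143*(-1 + 14651/44) - 30004 = 16*143*(14607/44) - 30004 = 759564 - 30004 = 729560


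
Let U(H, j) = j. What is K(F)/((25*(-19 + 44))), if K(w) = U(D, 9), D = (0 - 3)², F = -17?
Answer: 9/625 ≈ 0.014400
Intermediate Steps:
D = 9 (D = (-3)² = 9)
K(w) = 9
K(F)/((25*(-19 + 44))) = 9/((25*(-19 + 44))) = 9/((25*25)) = 9/625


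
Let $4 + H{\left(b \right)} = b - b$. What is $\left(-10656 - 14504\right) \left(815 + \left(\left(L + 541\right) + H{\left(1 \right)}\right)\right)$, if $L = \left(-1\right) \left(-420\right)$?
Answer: $-44583520$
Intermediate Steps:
$H{\left(b \right)} = -4$ ($H{\left(b \right)} = -4 + \left(b - b\right) = -4 + 0 = -4$)
$L = 420$
$\left(-10656 - 14504\right) \left(815 + \left(\left(L + 541\right) + H{\left(1 \right)}\right)\right) = \left(-10656 - 14504\right) \left(815 + \left(\left(420 + 541\right) - 4\right)\right) = - 25160 \left(815 + \left(961 - 4\right)\right) = - 25160 \left(815 + 957\right) = \left(-25160\right) 1772 = -44583520$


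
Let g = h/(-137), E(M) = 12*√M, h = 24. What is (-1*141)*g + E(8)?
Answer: 3384/137 + 24*√2 ≈ 58.642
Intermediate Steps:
g = -24/137 (g = 24/(-137) = 24*(-1/137) = -24/137 ≈ -0.17518)
(-1*141)*g + E(8) = -1*141*(-24/137) + 12*√8 = -141*(-24/137) + 12*(2*√2) = 3384/137 + 24*√2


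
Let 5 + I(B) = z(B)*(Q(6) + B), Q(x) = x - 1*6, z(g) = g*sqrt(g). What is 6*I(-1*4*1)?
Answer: -30 + 192*I ≈ -30.0 + 192.0*I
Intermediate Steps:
z(g) = g**(3/2)
Q(x) = -6 + x (Q(x) = x - 6 = -6 + x)
I(B) = -5 + B**(5/2) (I(B) = -5 + B**(3/2)*((-6 + 6) + B) = -5 + B**(3/2)*(0 + B) = -5 + B**(3/2)*B = -5 + B**(5/2))
6*I(-1*4*1) = 6*(-5 + (-1*4*1)**(5/2)) = 6*(-5 + (-4*1)**(5/2)) = 6*(-5 + (-4)**(5/2)) = 6*(-5 + 32*I) = -30 + 192*I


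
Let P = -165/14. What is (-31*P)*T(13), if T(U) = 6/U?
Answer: 15345/91 ≈ 168.63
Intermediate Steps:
P = -165/14 (P = -165*1/14 = -165/14 ≈ -11.786)
(-31*P)*T(13) = (-31*(-165/14))*(6/13) = 5115*(6*(1/13))/14 = (5115/14)*(6/13) = 15345/91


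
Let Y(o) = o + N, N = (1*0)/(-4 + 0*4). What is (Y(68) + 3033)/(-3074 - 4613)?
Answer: -3101/7687 ≈ -0.40341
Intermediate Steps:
N = 0 (N = 0/(-4 + 0) = 0/(-4) = 0*(-¼) = 0)
Y(o) = o (Y(o) = o + 0 = o)
(Y(68) + 3033)/(-3074 - 4613) = (68 + 3033)/(-3074 - 4613) = 3101/(-7687) = 3101*(-1/7687) = -3101/7687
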